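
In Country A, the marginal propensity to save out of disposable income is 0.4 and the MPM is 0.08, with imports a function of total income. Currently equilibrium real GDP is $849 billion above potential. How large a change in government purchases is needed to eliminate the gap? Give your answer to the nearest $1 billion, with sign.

MPC = 1 − MPS = 1 − 0.4 = 0.6.
Spending multiplier = 1/(1 − c + m) = 1/(1 − 0.6 + 0.08) = 1/0.48 ≈ 2.083.
Need ΔY = −$849 billion, so ΔG = ΔY/k = (−$849 billion) × 0.48 ≈ −$408 billion.
The government should cut government purchases by $408 billion.

−$408 billion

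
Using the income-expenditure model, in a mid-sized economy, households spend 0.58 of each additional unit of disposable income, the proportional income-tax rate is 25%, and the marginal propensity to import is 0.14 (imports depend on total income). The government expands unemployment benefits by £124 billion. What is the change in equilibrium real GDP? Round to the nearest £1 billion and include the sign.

The transfer change shifts disposable income by +£124 billion, so first-round consumption changes by c·ΔTR = 0.58 × (+£124 billion) = +£71.92 billion.
Expenditure multiplier = 1/(1 − c(1−t) + m) = 1/(1 − 0.58×0.75 + 0.14) = 1/0.705 ≈ 1.418.
The transfer multiplier is c × k ≈ 0.823, so ΔY = k × (c·ΔTR) = (+£71.92 billion) / 0.705 ≈ +£102 billion.

+£102 billion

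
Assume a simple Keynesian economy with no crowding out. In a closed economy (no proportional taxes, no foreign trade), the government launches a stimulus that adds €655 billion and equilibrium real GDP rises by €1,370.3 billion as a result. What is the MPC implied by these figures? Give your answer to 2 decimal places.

Implied spending multiplier k = ΔY/ΔG = 1,370.3/655 ≈ 2.0921.
Since k = 1/(1 − MPC), MPC = 1 − 1/k = 1 − ΔG/ΔY = 1 − 655/1,370.3 ≈ 0.52.

0.52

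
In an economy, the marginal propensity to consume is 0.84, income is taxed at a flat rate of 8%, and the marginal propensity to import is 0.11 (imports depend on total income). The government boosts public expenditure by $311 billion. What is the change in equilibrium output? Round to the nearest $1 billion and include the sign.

+$922 billion

Spending multiplier = 1/(1 − c(1−t) + m) = 1/(1 − 0.84×0.92 + 0.11) = 1/0.3372 ≈ 2.966.
ΔY = k × ΔG = (+$311 billion) / 0.3372 ≈ +$922 billion.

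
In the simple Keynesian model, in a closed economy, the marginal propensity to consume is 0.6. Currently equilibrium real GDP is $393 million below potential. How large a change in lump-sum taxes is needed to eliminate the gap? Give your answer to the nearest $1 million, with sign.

−$262 million

Spending multiplier = 1/(1 − MPC) = 1/(1 − 0.6) = 1/0.4 = 2.5.
Tax multiplier = −c·k = −0.6/0.4 = −1.5. Need ΔY = +$393 million, so ΔT = ΔY/(−c·k) = −(+$393 million) × 0.4 / 0.6 = −$262 million.
The government should cut lump-sum taxes by $262 million.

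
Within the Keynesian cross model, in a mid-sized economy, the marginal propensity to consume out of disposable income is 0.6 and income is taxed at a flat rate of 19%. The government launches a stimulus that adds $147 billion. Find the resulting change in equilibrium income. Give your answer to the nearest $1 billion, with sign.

Expenditure multiplier = 1/(1 − c(1−t)) = 1/(1 − 0.6×0.81) = 1/0.514 ≈ 1.946.
ΔY = k × ΔG = (+$147 billion) / 0.514 ≈ +$286 billion.

+$286 billion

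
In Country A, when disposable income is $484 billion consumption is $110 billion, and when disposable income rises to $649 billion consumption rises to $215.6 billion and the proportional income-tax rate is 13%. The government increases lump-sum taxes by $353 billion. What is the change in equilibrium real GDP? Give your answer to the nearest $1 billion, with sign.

−$510 billion

MPC = ΔC/ΔYd = (215.6 − 110)/(649 − 484) = 105.6/165 = 0.64.
A lump-sum tax change of +$353 billion shifts disposable income by −$353 billion; first-round consumption changes by −c × ΔT = −0.64 × (+$353 billion) = −$225.92 billion.
Expenditure multiplier = 1/(1 − c(1−t)) = 1/(1 − 0.64×0.87) = 1/0.4432 ≈ 2.256.
The tax multiplier is −c × k ≈ −1.444, so ΔY = k × (−c·ΔT) = (−$225.92 billion) / 0.4432 ≈ −$510 billion.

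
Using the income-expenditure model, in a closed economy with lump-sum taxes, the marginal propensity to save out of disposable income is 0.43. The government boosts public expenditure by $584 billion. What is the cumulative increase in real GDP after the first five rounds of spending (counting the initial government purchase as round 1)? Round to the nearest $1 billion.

MPC = 1 − MPS = 1 − 0.43 = 0.57.
Round 1 adds ΔG = $584 billion; each later round is MPC = 0.57 times the previous.
After 5 rounds: 584 + 332.88 + 189.7416 + 108.152712 + 61.64704584 = ΔG·(1 − c^5)/(1 − c) = 584 × (1 − 0.0601692057)/0.43 ≈ $1,276 billion.

$1,276 billion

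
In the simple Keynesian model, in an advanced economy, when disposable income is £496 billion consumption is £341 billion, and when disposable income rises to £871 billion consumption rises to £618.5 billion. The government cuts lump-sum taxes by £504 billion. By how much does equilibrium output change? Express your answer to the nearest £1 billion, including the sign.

+£1,434 billion

MPC = ΔC/ΔYd = (618.5 − 341)/(871 − 496) = 277.5/375 = 0.74.
A lump-sum tax change of −£504 billion shifts disposable income by +£504 billion; first-round consumption changes by −c × ΔT = −0.74 × (−£504 billion) = +£372.96 billion.
Expenditure multiplier = 1/(1 − MPC) = 1/(1 − 0.74) = 1/0.26 ≈ 3.846.
The tax multiplier is −c × k ≈ −2.846, so ΔY = k × (−c·ΔT) = (+£372.96 billion) / 0.26 ≈ +£1,434 billion.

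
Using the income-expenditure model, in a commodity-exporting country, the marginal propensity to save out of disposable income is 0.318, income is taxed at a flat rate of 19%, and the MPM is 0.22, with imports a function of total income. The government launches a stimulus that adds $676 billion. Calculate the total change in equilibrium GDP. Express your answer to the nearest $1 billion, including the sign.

+$1,013 billion

MPC = 1 − MPS = 1 − 0.318 = 0.682.
Expenditure multiplier = 1/(1 − c(1−t) + m) = 1/(1 − 0.682×0.81 + 0.22) = 1/0.66758 ≈ 1.498.
ΔY = k × ΔG = (+$676 billion) / 0.66758 ≈ +$1,013 billion.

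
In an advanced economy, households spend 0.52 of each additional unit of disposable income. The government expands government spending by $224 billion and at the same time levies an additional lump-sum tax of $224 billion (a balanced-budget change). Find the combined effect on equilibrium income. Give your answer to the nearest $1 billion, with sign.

Expenditure multiplier = 1/(1 − MPC) = 1/(1 − 0.52) = 1/0.48 ≈ 2.083.
ΔG contributes k·ΔG = (+$224 billion) / 0.48 ≈ +$466.7 billion.
ΔT of +$224 billion changes first-round spending by −c·ΔT = −$116.48 billion, contributing k·(−c·ΔT) = (−$116.48 billion) / 0.48 ≈ −$242.7 billion.
With ΔG = ΔT and no other leakages, the balanced-budget multiplier is 1, so ΔY = ΔG = +$224 billion.

+$224 billion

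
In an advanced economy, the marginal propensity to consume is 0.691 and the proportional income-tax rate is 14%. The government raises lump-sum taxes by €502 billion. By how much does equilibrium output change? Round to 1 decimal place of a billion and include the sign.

A lump-sum tax change of +€502 billion shifts disposable income by −€502 billion; first-round consumption changes by −c × ΔT = −0.691 × (+€502 billion) = −€346.882 billion.
Expenditure multiplier = 1/(1 − c(1−t)) = 1/(1 − 0.691×0.86) = 1/0.40574 ≈ 2.465.
The tax multiplier is −c × k ≈ −1.703, so ΔY = k × (−c·ΔT) = (−€346.882 billion) / 0.40574 ≈ −€854.9 billion.

−€854.9 billion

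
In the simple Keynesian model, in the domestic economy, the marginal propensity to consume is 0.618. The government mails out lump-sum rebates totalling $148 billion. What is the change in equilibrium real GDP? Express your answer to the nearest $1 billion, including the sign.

+$239 billion

A lump-sum tax change of −$148 billion shifts disposable income by +$148 billion; first-round consumption changes by −c × ΔT = −0.618 × (−$148 billion) = +$91.464 billion.
Expenditure multiplier = 1/(1 − MPC) = 1/(1 − 0.618) = 1/0.382 ≈ 2.618.
The tax multiplier is −c × k ≈ −1.618, so ΔY = k × (−c·ΔT) = (+$91.464 billion) / 0.382 ≈ +$239 billion.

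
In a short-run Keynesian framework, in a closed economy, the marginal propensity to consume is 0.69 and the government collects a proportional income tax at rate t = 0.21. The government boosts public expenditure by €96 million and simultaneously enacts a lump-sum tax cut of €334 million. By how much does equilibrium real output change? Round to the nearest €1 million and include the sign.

+€718 million

Expenditure multiplier = 1/(1 − c(1−t)) = 1/(1 − 0.69×0.79) = 1/0.4549 ≈ 2.198.
ΔG contributes k·ΔG = (+€96 million) / 0.4549 ≈ +€211 million.
ΔT of −€334 million changes first-round spending by −c·ΔT = +€230.46 million, contributing k·(−c·ΔT) = (+€230.46 million) / 0.4549 ≈ +€506.6 million.
Net ΔY = k(ΔG − c·ΔT) = (+€326.46 million) / 0.4549 ≈ +€718 million.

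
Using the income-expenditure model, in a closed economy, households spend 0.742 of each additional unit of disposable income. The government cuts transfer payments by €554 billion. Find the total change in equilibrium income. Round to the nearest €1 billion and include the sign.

−€1,593 billion

The transfer change shifts disposable income by −€554 billion, so first-round consumption changes by c·ΔTR = 0.742 × (−€554 billion) = −€411.068 billion.
Expenditure multiplier = 1/(1 − MPC) = 1/(1 − 0.742) = 1/0.258 ≈ 3.876.
The transfer multiplier is c × k ≈ 2.876, so ΔY = k × (c·ΔTR) = (−€411.068 billion) / 0.258 ≈ −€1,593 billion.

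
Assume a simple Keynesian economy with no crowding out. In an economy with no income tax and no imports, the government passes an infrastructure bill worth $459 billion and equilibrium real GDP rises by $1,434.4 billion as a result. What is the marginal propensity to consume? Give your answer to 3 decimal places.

Implied spending multiplier k = ΔY/ΔG = 1,434.4/459 ≈ 3.1251.
Since k = 1/(1 − MPC), MPC = 1 − 1/k = 1 − ΔG/ΔY = 1 − 459/1,434.4 ≈ 0.680.

0.680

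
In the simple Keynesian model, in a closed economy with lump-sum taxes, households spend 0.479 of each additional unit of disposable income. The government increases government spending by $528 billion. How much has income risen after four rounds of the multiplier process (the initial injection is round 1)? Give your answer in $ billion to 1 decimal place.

$960.1 billion

Round 1 adds ΔG = $528 billion; each later round is MPC = 0.479 times the previous.
After 4 rounds: 528 + 252.912 + 121.144848 + 58.028382192 = ΔG·(1 − c^4)/(1 − c) = 528 × (1 − 0.052643172481)/0.521 ≈ $960.1 billion.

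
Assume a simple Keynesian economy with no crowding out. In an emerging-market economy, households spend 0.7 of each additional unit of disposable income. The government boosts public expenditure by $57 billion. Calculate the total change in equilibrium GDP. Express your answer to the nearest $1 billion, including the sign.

+$190 billion

Expenditure multiplier = 1/(1 − MPC) = 1/(1 − 0.7) = 1/0.3 ≈ 3.333.
ΔY = k × ΔG = (+$57 billion) / 0.3 = +$190 billion.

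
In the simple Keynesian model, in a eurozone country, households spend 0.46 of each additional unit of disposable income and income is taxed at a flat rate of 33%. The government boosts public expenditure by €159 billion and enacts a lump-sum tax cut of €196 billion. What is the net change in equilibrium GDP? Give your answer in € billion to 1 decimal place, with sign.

Expenditure multiplier = 1/(1 − c(1−t)) = 1/(1 − 0.46×0.67) = 1/0.6918 ≈ 1.446.
ΔG contributes k·ΔG = (+€159 billion) / 0.6918 ≈ +€229.8 billion.
ΔT of −€196 billion changes first-round spending by −c·ΔT = +€90.16 billion, contributing k·(−c·ΔT) = (+€90.16 billion) / 0.6918 ≈ +€130.3 billion.
Net ΔY = k(ΔG − c·ΔT) = (+€249.16 billion) / 0.6918 ≈ +€360.2 billion.

+€360.2 billion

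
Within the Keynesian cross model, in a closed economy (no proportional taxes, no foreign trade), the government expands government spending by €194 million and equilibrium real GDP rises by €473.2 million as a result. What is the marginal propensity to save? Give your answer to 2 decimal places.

0.41

Implied spending multiplier k = ΔY/ΔG = 473.2/194 ≈ 2.4392.
Since k = 1/(1 − MPC), MPC = 1 − 1/k = 1 − ΔG/ΔY = 1 − 194/473.2 ≈ 0.59.
MPS = 1 − MPC = 0.41.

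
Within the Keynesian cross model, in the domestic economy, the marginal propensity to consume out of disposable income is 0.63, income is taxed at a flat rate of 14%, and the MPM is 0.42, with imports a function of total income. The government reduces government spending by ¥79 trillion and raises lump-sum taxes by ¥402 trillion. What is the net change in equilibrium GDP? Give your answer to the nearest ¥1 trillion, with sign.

Expenditure multiplier = 1/(1 − c(1−t) + m) = 1/(1 − 0.63×0.86 + 0.42) = 1/0.8782 ≈ 1.139.
ΔG contributes k·ΔG = (−¥79 trillion) / 0.8782 ≈ −¥90 trillion.
ΔT of +¥402 trillion changes first-round spending by −c·ΔT = −¥253.26 trillion, contributing k·(−c·ΔT) = (−¥253.26 trillion) / 0.8782 ≈ −¥288.4 trillion.
Net ΔY = k(ΔG − c·ΔT) = (−¥332.26 trillion) / 0.8782 ≈ −¥378 trillion.

−¥378 trillion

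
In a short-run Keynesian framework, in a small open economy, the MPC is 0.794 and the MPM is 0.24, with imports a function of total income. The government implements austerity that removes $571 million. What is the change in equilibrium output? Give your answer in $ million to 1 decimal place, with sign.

Expenditure multiplier = 1/(1 − c + m) = 1/(1 − 0.794 + 0.24) = 1/0.446 ≈ 2.242.
ΔY = k × ΔG = (−$571 million) / 0.446 ≈ −$1,280.3 million.

−$1,280.3 million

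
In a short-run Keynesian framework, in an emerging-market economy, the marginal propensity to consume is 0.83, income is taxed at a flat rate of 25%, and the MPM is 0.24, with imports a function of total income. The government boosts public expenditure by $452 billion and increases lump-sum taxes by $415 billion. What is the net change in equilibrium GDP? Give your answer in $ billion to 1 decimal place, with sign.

+$174.2 billion

Expenditure multiplier = 1/(1 − c(1−t) + m) = 1/(1 − 0.83×0.75 + 0.24) = 1/0.6175 ≈ 1.619.
ΔG contributes k·ΔG = (+$452 billion) / 0.6175 ≈ +$732 billion.
ΔT of +$415 billion changes first-round spending by −c·ΔT = −$344.45 billion, contributing k·(−c·ΔT) = (−$344.45 billion) / 0.6175 ≈ −$557.8 billion.
Net ΔY = k(ΔG − c·ΔT) = (+$107.55 billion) / 0.6175 ≈ +$174.2 billion.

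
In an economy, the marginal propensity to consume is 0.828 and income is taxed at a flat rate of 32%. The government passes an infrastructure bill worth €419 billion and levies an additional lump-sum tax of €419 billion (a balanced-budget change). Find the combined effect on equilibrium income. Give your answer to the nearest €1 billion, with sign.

Expenditure multiplier = 1/(1 − c(1−t)) = 1/(1 − 0.828×0.68) = 1/0.43696 ≈ 2.289.
ΔG contributes k·ΔG = (+€419 billion) / 0.43696 ≈ +€958.9 billion.
ΔT of +€419 billion changes first-round spending by −c·ΔT = −€346.932 billion, contributing k·(−c·ΔT) = (−€346.932 billion) / 0.43696 ≈ −€794 billion.
Net ΔY = k(ΔG − c·ΔT) = (+€72.068 billion) / 0.43696 ≈ +€165 billion.

+€165 billion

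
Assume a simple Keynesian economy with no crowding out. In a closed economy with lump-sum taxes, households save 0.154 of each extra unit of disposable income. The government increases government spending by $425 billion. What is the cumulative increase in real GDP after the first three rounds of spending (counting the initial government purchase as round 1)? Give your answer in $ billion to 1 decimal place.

$1,088.7 billion

MPC = 1 − MPS = 1 − 0.154 = 0.846.
Round 1 adds ΔG = $425 billion; each later round is MPC = 0.846 times the previous.
After 3 rounds: 425 + 359.55 + 304.1793 = ΔG·(1 − c^3)/(1 − c) = 425 × (1 − 0.605495736)/0.154 ≈ $1,088.7 billion.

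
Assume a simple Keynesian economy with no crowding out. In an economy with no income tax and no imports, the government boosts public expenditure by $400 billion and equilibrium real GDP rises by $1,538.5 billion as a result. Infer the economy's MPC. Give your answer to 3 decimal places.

0.740

Implied spending multiplier k = ΔY/ΔG = 1,538.5/400 ≈ 3.8463.
Since k = 1/(1 − MPC), MPC = 1 − 1/k = 1 − ΔG/ΔY = 1 − 400/1,538.5 ≈ 0.740.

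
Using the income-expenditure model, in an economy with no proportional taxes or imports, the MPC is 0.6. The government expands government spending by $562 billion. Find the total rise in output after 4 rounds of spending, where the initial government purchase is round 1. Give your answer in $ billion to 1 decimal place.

$1,222.9 billion

Round 1 adds ΔG = $562 billion; each later round is MPC = 0.6 times the previous.
After 4 rounds: 562 + 337.2 + 202.32 + 121.392 = ΔG·(1 − c^4)/(1 − c) = 562 × (1 − 0.1296)/0.4 ≈ $1,222.9 billion.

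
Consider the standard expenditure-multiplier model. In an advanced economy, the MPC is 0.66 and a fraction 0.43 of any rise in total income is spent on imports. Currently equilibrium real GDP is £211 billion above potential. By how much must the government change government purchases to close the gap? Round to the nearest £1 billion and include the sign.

Spending multiplier = 1/(1 − c + m) = 1/(1 − 0.66 + 0.43) = 1/0.77 ≈ 1.299.
Need ΔY = −£211 billion, so ΔG = ΔY/k = (−£211 billion) × 0.77 ≈ −£162 billion.
The government should cut government purchases by £162 billion.

−£162 billion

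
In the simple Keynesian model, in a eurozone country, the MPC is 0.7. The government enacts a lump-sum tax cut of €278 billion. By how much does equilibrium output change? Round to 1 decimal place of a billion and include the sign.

+€648.7 billion

A lump-sum tax change of −€278 billion shifts disposable income by +€278 billion; first-round consumption changes by −c × ΔT = −0.7 × (−€278 billion) = +€194.6 billion.
Expenditure multiplier = 1/(1 − MPC) = 1/(1 − 0.7) = 1/0.3 ≈ 3.333.
The tax multiplier is −c × k ≈ −2.333, so ΔY = k × (−c·ΔT) = (+€194.6 billion) / 0.3 ≈ +€648.7 billion.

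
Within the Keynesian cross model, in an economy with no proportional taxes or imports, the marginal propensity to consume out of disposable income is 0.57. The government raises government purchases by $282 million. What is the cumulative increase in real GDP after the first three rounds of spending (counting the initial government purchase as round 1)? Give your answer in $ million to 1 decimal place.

$534.4 million

Round 1 adds ΔG = $282 million; each later round is MPC = 0.57 times the previous.
After 3 rounds: 282 + 160.74 + 91.6218 = ΔG·(1 − c^3)/(1 − c) = 282 × (1 − 0.185193)/0.43 ≈ $534.4 million.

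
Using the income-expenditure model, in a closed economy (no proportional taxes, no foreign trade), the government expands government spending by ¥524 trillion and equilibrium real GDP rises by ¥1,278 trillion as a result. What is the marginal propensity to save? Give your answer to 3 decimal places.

Implied spending multiplier k = ΔY/ΔG = 1,278/524 ≈ 2.4389.
Since k = 1/(1 − MPC), MPC = 1 − 1/k = 1 − ΔG/ΔY = 1 − 524/1,278 ≈ 0.590.
MPS = 1 − MPC = 0.410.

0.410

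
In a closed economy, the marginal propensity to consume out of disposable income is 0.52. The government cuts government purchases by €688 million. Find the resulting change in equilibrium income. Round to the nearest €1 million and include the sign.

−€1,433 million

Government-spending multiplier = 1/(1 − MPC) = 1/(1 − 0.52) = 1/0.48 ≈ 2.083.
ΔY = k × ΔG = (−€688 million) / 0.48 ≈ −€1,433 million.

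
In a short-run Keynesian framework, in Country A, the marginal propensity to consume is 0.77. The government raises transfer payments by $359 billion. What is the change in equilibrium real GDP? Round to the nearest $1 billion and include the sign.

+$1,202 billion

The transfer change shifts disposable income by +$359 billion, so first-round consumption changes by c·ΔTR = 0.77 × (+$359 billion) = +$276.43 billion.
Expenditure multiplier = 1/(1 − MPC) = 1/(1 − 0.77) = 1/0.23 ≈ 4.348.
The transfer multiplier is c × k ≈ 3.348, so ΔY = k × (c·ΔTR) = (+$276.43 billion) / 0.23 ≈ +$1,202 billion.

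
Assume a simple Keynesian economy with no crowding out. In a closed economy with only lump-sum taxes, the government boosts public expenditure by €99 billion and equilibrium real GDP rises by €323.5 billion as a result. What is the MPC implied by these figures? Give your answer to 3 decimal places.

0.694

Implied spending multiplier k = ΔY/ΔG = 323.5/99 ≈ 3.2677.
Since k = 1/(1 − MPC), MPC = 1 − 1/k = 1 − ΔG/ΔY = 1 − 99/323.5 ≈ 0.694.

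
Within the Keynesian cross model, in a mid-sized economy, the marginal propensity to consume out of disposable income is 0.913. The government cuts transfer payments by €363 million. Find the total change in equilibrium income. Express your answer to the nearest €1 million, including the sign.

−€3,809 million

The transfer change shifts disposable income by −€363 million, so first-round consumption changes by c·ΔTR = 0.913 × (−€363 million) = −€331.419 million.
Expenditure multiplier = 1/(1 − MPC) = 1/(1 − 0.913) = 1/0.087 ≈ 11.494.
The transfer multiplier is c × k ≈ 10.494, so ΔY = k × (c·ΔTR) = (−€331.419 million) / 0.087 ≈ −€3,809 million.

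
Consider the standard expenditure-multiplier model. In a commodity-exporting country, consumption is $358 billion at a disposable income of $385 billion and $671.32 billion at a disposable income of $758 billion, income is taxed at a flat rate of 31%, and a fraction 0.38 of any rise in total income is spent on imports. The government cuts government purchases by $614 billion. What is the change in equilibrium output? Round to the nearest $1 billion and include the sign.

−$767 billion

MPC = ΔC/ΔYd = (671.32 − 358)/(758 − 385) = 313.32/373 = 0.84.
Government-spending multiplier = 1/(1 − c(1−t) + m) = 1/(1 − 0.84×0.69 + 0.38) = 1/0.8004 ≈ 1.249.
ΔY = k × ΔG = (−$614 billion) / 0.8004 ≈ −$767 billion.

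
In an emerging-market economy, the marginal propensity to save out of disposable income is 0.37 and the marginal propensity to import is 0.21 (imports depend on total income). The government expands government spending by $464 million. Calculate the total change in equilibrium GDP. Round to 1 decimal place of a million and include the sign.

MPC = 1 − MPS = 1 − 0.37 = 0.63.
Expenditure multiplier = 1/(1 − c + m) = 1/(1 − 0.63 + 0.21) = 1/0.58 ≈ 1.724.
ΔY = k × ΔG = (+$464 million) / 0.58 = +$800 million.

+$800.0 million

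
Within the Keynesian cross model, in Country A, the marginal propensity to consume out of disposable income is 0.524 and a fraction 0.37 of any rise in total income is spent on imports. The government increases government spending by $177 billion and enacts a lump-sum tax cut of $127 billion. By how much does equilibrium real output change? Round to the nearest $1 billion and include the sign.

+$288 billion

Expenditure multiplier = 1/(1 − c + m) = 1/(1 − 0.524 + 0.37) = 1/0.846 ≈ 1.182.
ΔG contributes k·ΔG = (+$177 billion) / 0.846 ≈ +$209.2 billion.
ΔT of −$127 billion changes first-round spending by −c·ΔT = +$66.548 billion, contributing k·(−c·ΔT) = (+$66.548 billion) / 0.846 ≈ +$78.7 billion.
Net ΔY = k(ΔG − c·ΔT) = (+$243.548 billion) / 0.846 ≈ +$288 billion.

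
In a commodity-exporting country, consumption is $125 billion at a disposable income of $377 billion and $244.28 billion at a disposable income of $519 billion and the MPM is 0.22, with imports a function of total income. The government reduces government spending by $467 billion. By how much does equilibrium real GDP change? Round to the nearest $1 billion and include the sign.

MPC = ΔC/ΔYd = (244.28 − 125)/(519 − 377) = 119.28/142 = 0.84.
Expenditure multiplier = 1/(1 − c + m) = 1/(1 − 0.84 + 0.22) = 1/0.38 ≈ 2.632.
ΔY = k × ΔG = (−$467 billion) / 0.38 ≈ −$1,229 billion.

−$1,229 billion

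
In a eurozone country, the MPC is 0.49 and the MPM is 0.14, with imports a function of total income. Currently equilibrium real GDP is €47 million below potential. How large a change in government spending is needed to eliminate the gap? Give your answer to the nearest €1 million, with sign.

+€31 million

Spending multiplier = 1/(1 − c + m) = 1/(1 − 0.49 + 0.14) = 1/0.65 ≈ 1.538.
Need ΔY = +€47 million, so ΔG = ΔY/k = (+€47 million) × 0.65 ≈ +€31 million.
The government should increase government spending by €31 million.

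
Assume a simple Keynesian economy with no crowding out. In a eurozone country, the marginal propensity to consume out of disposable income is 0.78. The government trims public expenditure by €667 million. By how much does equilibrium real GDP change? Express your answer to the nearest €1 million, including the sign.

−€3,032 million

Expenditure multiplier = 1/(1 − MPC) = 1/(1 − 0.78) = 1/0.22 ≈ 4.545.
ΔY = k × ΔG = (−€667 million) / 0.22 ≈ −€3,032 million.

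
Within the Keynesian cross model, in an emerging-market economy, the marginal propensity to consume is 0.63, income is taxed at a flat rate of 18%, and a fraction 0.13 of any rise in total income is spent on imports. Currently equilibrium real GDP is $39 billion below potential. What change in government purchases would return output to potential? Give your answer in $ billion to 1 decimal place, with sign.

+$23.9 billion

Spending multiplier = 1/(1 − c(1−t) + m) = 1/(1 − 0.63×0.82 + 0.13) = 1/0.6134 ≈ 1.63.
Need ΔY = +$39 billion, so ΔG = ΔY/k = (+$39 billion) × 0.6134 ≈ +$23.9 billion.
The government should increase government purchases by $23.9 billion.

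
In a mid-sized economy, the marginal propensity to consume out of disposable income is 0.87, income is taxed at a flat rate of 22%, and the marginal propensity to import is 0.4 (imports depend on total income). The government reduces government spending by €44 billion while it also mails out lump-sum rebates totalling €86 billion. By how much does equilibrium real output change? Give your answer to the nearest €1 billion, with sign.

Expenditure multiplier = 1/(1 − c(1−t) + m) = 1/(1 − 0.87×0.78 + 0.4) = 1/0.7214 ≈ 1.386.
ΔG contributes k·ΔG = (−€44 billion) / 0.7214 ≈ −€61 billion.
ΔT of −€86 billion changes first-round spending by −c·ΔT = +€74.82 billion, contributing k·(−c·ΔT) = (+€74.82 billion) / 0.7214 ≈ +€103.7 billion.
Net ΔY = k(ΔG − c·ΔT) = (+€30.82 billion) / 0.7214 ≈ +€43 billion.

+€43 billion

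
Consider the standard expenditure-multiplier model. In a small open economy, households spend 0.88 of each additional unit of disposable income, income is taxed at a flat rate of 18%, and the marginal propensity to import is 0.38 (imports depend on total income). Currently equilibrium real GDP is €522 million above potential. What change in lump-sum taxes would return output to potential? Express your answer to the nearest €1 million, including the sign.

+€391 million

Spending multiplier = 1/(1 − c(1−t) + m) = 1/(1 − 0.88×0.82 + 0.38) = 1/0.6584 ≈ 1.519.
Tax multiplier = −c·k = −0.88/0.6584 ≈ −1.337. Need ΔY = −€522 million, so ΔT = ΔY/(−c·k) = −(−€522 million) × 0.6584 / 0.88 ≈ +€391 million.
The government should raise lump-sum taxes by €391 million.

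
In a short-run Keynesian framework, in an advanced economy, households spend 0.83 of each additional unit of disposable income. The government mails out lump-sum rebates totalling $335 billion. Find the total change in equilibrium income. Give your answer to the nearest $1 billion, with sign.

+$1,636 billion

A lump-sum tax change of −$335 billion shifts disposable income by +$335 billion; first-round consumption changes by −c × ΔT = −0.83 × (−$335 billion) = +$278.05 billion.
Expenditure multiplier = 1/(1 − MPC) = 1/(1 − 0.83) = 1/0.17 ≈ 5.882.
The tax multiplier is −c × k ≈ −4.882, so ΔY = k × (−c·ΔT) = (+$278.05 billion) / 0.17 ≈ +$1,636 billion.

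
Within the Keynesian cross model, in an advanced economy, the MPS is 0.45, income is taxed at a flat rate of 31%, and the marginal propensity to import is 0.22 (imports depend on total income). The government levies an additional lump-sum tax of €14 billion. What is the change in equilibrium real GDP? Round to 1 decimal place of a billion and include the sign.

−€9.2 billion

MPC = 1 − MPS = 1 − 0.45 = 0.55.
A lump-sum tax change of +€14 billion shifts disposable income by −€14 billion; first-round consumption changes by −c × ΔT = −0.55 × (+€14 billion) = −€7.7 billion.
Expenditure multiplier = 1/(1 − c(1−t) + m) = 1/(1 − 0.55×0.69 + 0.22) = 1/0.8405 ≈ 1.19.
The tax multiplier is −c × k ≈ −0.654, so ΔY = k × (−c·ΔT) = (−€7.7 billion) / 0.8405 ≈ −€9.2 billion.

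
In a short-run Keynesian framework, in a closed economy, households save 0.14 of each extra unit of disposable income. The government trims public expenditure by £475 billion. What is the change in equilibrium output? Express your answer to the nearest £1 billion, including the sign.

MPC = 1 − MPS = 1 − 0.14 = 0.86.
Spending multiplier = 1/(1 − MPC) = 1/(1 − 0.86) = 1/0.14 ≈ 7.143.
ΔY = k × ΔG = (−£475 billion) / 0.14 ≈ −£3,393 billion.

−£3,393 billion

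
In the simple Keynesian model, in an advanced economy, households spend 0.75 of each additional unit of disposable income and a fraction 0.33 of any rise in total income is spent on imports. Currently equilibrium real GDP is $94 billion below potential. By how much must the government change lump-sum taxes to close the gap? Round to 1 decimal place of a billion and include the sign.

−$72.7 billion

Spending multiplier = 1/(1 − c + m) = 1/(1 − 0.75 + 0.33) = 1/0.58 ≈ 1.724.
Tax multiplier = −c·k = −0.75/0.58 ≈ −1.293. Need ΔY = +$94 billion, so ΔT = ΔY/(−c·k) = −(+$94 billion) × 0.58 / 0.75 ≈ −$72.7 billion.
The government should cut lump-sum taxes by $72.7 billion.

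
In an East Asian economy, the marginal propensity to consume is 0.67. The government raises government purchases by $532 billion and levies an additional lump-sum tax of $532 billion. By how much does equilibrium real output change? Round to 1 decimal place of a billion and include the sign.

+$532.0 billion

Expenditure multiplier = 1/(1 − MPC) = 1/(1 − 0.67) = 1/0.33 ≈ 3.03.
ΔG contributes k·ΔG = (+$532 billion) / 0.33 ≈ +$1,612.1 billion.
ΔT of +$532 billion changes first-round spending by −c·ΔT = −$356.44 billion, contributing k·(−c·ΔT) = (−$356.44 billion) / 0.33 ≈ −$1,080.1 billion.
With ΔG = ΔT and no other leakages, the balanced-budget multiplier is 1, so ΔY = ΔG = +$532 billion.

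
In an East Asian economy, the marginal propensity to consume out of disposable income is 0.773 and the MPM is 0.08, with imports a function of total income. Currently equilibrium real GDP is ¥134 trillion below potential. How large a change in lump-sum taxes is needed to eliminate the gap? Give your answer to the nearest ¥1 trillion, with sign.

−¥53 trillion

Spending multiplier = 1/(1 − c + m) = 1/(1 − 0.773 + 0.08) = 1/0.307 ≈ 3.257.
Tax multiplier = −c·k = −0.773/0.307 ≈ −2.518. Need ΔY = +¥134 trillion, so ΔT = ΔY/(−c·k) = −(+¥134 trillion) × 0.307 / 0.773 ≈ −¥53 trillion.
The government should cut lump-sum taxes by ¥53 trillion.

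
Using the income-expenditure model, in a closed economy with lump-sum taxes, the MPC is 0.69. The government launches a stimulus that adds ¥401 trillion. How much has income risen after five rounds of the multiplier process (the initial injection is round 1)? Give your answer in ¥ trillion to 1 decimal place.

¥1,091.2 trillion

Round 1 adds ΔG = ¥401 trillion; each later round is MPC = 0.69 times the previous.
After 5 rounds: 401 + 276.69 + 190.9161 + 131.732109 + 90.89515521 = ΔG·(1 − c^5)/(1 − c) = 401 × (1 − 0.1564031349)/0.31 ≈ ¥1,091.2 trillion.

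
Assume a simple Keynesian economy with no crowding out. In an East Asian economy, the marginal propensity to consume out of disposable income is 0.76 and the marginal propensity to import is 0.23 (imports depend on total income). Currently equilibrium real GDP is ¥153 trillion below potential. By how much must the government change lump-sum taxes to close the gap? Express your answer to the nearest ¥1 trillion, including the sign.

Spending multiplier = 1/(1 − c + m) = 1/(1 − 0.76 + 0.23) = 1/0.47 ≈ 2.128.
Tax multiplier = −c·k = −0.76/0.47 ≈ −1.617. Need ΔY = +¥153 trillion, so ΔT = ΔY/(−c·k) = −(+¥153 trillion) × 0.47 / 0.76 ≈ −¥95 trillion.
The government should cut lump-sum taxes by ¥95 trillion.

−¥95 trillion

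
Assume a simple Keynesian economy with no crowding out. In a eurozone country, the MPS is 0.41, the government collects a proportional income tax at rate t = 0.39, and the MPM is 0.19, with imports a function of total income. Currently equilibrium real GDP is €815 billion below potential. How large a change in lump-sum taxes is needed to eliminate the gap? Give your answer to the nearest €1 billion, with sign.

−€1,147 billion

MPC = 1 − MPS = 1 − 0.41 = 0.59.
Spending multiplier = 1/(1 − c(1−t) + m) = 1/(1 − 0.59×0.61 + 0.19) = 1/0.8301 ≈ 1.205.
Tax multiplier = −c·k = −0.59/0.8301 ≈ −0.711. Need ΔY = +€815 billion, so ΔT = ΔY/(−c·k) = −(+€815 billion) × 0.8301 / 0.59 ≈ −€1,147 billion.
The government should cut lump-sum taxes by €1,147 billion.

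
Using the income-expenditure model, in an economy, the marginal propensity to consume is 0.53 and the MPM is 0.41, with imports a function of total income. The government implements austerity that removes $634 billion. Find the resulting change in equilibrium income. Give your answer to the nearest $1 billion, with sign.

−$720 billion

Expenditure multiplier = 1/(1 − c + m) = 1/(1 − 0.53 + 0.41) = 1/0.88 ≈ 1.136.
ΔY = k × ΔG = (−$634 billion) / 0.88 ≈ −$720 billion.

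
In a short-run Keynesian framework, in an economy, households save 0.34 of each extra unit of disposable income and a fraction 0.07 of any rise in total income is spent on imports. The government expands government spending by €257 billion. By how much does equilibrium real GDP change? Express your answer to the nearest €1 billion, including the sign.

MPC = 1 − MPS = 1 − 0.34 = 0.66.
Expenditure multiplier = 1/(1 − c + m) = 1/(1 − 0.66 + 0.07) = 1/0.41 ≈ 2.439.
ΔY = k × ΔG = (+€257 billion) / 0.41 ≈ +€627 billion.

+€627 billion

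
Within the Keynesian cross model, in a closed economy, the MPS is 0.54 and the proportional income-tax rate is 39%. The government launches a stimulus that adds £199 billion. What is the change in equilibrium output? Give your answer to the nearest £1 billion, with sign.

MPC = 1 − MPS = 1 − 0.54 = 0.46.
Spending multiplier = 1/(1 − c(1−t)) = 1/(1 − 0.46×0.61) = 1/0.7194 ≈ 1.39.
ΔY = k × ΔG = (+£199 billion) / 0.7194 ≈ +£277 billion.

+£277 billion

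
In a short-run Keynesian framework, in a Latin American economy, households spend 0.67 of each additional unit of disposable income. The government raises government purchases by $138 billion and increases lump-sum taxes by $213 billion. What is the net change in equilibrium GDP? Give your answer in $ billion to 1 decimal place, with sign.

−$14.3 billion

Expenditure multiplier = 1/(1 − MPC) = 1/(1 − 0.67) = 1/0.33 ≈ 3.03.
ΔG contributes k·ΔG = (+$138 billion) / 0.33 ≈ +$418.2 billion.
ΔT of +$213 billion changes first-round spending by −c·ΔT = −$142.71 billion, contributing k·(−c·ΔT) = (−$142.71 billion) / 0.33 ≈ −$432.5 billion.
Net ΔY = k(ΔG − c·ΔT) = (−$4.71 billion) / 0.33 ≈ −$14.3 billion.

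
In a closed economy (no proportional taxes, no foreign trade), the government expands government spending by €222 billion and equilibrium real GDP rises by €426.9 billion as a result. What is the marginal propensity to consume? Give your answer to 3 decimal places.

Implied spending multiplier k = ΔY/ΔG = 426.9/222 ≈ 1.923.
Since k = 1/(1 − MPC), MPC = 1 − 1/k = 1 − ΔG/ΔY = 1 − 222/426.9 ≈ 0.480.

0.480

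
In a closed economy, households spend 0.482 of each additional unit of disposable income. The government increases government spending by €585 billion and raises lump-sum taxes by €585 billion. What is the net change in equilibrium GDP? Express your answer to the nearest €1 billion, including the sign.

+€585 billion

Expenditure multiplier = 1/(1 − MPC) = 1/(1 − 0.482) = 1/0.518 ≈ 1.931.
ΔG contributes k·ΔG = (+€585 billion) / 0.518 ≈ +€1,129.3 billion.
ΔT of +€585 billion changes first-round spending by −c·ΔT = −€281.97 billion, contributing k·(−c·ΔT) = (−€281.97 billion) / 0.518 ≈ −€544.3 billion.
With ΔG = ΔT and no other leakages, the balanced-budget multiplier is 1, so ΔY = ΔG = +€585 billion.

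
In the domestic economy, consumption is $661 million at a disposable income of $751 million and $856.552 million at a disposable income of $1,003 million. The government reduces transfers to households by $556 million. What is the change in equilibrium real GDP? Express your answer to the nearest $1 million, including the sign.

MPC = ΔC/ΔYd = (856.552 − 661)/(1,003 − 751) = 195.552/252 = 0.776.
The transfer change shifts disposable income by −$556 million, so first-round consumption changes by c·ΔTR = 0.776 × (−$556 million) = −$431.456 million.
Expenditure multiplier = 1/(1 − MPC) = 1/(1 − 0.776) = 1/0.224 ≈ 4.464.
The transfer multiplier is c × k ≈ 3.464, so ΔY = k × (c·ΔTR) = (−$431.456 million) / 0.224 ≈ −$1,926 million.

−$1,926 million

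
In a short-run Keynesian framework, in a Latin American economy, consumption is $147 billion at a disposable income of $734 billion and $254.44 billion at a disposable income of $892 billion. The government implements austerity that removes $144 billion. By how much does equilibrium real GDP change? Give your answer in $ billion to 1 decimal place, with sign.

−$450.0 billion

MPC = ΔC/ΔYd = (254.44 − 147)/(892 − 734) = 107.44/158 = 0.68.
Spending multiplier = 1/(1 − MPC) = 1/(1 − 0.68) = 1/0.32 = 3.125.
ΔY = k × ΔG = (−$144 billion) / 0.32 = −$450 billion.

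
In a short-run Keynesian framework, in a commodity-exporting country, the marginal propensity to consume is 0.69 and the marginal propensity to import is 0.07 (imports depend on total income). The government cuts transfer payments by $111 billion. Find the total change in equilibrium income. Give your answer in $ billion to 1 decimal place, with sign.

−$201.6 billion

The transfer change shifts disposable income by −$111 billion, so first-round consumption changes by c·ΔTR = 0.69 × (−$111 billion) = −$76.59 billion.
Expenditure multiplier = 1/(1 − c + m) = 1/(1 − 0.69 + 0.07) = 1/0.38 ≈ 2.632.
The transfer multiplier is c × k ≈ 1.816, so ΔY = k × (c·ΔTR) = (−$76.59 billion) / 0.38 ≈ −$201.6 billion.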